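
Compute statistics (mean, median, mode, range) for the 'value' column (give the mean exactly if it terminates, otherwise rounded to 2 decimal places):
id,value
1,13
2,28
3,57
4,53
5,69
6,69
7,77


Data: [13, 28, 57, 53, 69, 69, 77]
Count: 7
Sum: 366
Mean: 366/7 ≈ 52.29 (rounded to 2 decimal places)
Sorted: [13, 28, 53, 57, 69, 69, 77]
Median: 57.0
Mode: 69 (2 times)
Range: 77 - 13 = 64
Min: 13, Max: 77

mean≈52.29, median=57.0, mode=69, range=64


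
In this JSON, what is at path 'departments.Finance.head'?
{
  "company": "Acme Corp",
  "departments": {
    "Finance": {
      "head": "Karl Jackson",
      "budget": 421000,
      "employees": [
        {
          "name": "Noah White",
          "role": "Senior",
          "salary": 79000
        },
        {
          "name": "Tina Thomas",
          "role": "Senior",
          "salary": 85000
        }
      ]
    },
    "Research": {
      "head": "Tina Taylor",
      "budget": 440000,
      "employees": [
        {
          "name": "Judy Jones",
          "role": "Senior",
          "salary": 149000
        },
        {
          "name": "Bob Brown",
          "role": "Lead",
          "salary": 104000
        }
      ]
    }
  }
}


Path: departments.Finance.head

Navigate:
  -> departments
  -> Finance
  -> head = 'Karl Jackson'

Karl Jackson


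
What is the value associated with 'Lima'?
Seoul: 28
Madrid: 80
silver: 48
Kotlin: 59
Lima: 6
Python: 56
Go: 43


Looking up key 'Lima'
Value: 6

6


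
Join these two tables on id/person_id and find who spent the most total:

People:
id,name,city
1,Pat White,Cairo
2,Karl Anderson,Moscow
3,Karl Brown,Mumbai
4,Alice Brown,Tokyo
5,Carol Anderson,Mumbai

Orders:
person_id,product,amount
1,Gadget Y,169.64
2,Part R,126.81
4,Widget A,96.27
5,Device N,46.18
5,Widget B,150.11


Join on: people.id = orders.person_id

Joined rows:
  Pat White (Cairo) bought Gadget Y for $169.64
  Karl Anderson (Moscow) bought Part R for $126.81
  Alice Brown (Tokyo) bought Widget A for $96.27
  Carol Anderson (Mumbai) bought Device N for $46.18
  Carol Anderson (Mumbai) bought Widget B for $150.11

Total per person:
  Carol Anderson: $196.29
  Pat White: $169.64
  Karl Anderson: $126.81
  Alice Brown: $96.27

Top spender: Carol Anderson ($196.29)

Carol Anderson ($196.29)


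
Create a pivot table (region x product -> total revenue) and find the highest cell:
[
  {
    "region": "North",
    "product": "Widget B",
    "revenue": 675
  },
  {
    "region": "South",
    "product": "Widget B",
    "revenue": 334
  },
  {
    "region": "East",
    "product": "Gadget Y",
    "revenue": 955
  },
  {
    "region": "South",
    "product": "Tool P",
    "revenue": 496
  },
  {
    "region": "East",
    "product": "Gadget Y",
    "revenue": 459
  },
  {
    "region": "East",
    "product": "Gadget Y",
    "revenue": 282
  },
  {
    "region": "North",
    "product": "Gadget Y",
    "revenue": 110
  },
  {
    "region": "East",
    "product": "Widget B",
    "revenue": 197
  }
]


Pivot: region (rows) x product (columns) -> total revenue

     Gadget Y      Tool P        Widget B    
East          1696             0           197  
North          110             0           675  
South            0           496           334  

Highest: East / Gadget Y = $1696

East / Gadget Y = $1696


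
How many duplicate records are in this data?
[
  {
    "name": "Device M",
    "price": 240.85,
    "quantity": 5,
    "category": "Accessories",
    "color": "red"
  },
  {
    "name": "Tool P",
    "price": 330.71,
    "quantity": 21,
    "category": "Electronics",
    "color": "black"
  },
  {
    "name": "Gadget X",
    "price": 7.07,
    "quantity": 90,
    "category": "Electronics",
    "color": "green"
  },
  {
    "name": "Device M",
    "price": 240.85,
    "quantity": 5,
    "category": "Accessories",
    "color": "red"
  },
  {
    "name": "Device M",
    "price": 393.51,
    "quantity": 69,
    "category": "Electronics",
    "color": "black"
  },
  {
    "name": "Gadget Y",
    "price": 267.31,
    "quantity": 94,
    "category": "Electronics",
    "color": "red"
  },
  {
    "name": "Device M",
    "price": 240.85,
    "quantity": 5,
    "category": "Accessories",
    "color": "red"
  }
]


Checking 7 records for duplicates:

  Row 1: Device M ($240.85, qty 5)
  Row 2: Tool P ($330.71, qty 21)
  Row 3: Gadget X ($7.07, qty 90)
  Row 4: Device M ($240.85, qty 5) <-- DUPLICATE
  Row 5: Device M ($393.51, qty 69)
  Row 6: Gadget Y ($267.31, qty 94)
  Row 7: Device M ($240.85, qty 5) <-- DUPLICATE

Duplicates found: 2
Unique records: 5

2 duplicates, 5 unique


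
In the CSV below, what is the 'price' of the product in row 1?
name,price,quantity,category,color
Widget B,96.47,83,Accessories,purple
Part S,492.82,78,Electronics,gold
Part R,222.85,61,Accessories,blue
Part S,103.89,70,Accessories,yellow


Query: Row 1 ('Widget B'), column 'price'
Value: 96.47

96.47


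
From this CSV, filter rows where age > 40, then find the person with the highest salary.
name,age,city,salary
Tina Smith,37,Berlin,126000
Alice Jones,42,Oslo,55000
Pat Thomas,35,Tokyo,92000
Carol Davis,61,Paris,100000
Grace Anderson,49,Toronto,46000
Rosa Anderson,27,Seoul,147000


Filter: age > 40
Sort by: salary (descending)

Filtered records (3):
  Carol Davis, age 61, salary $100000
  Alice Jones, age 42, salary $55000
  Grace Anderson, age 49, salary $46000

Highest salary: Carol Davis ($100000)

Carol Davis


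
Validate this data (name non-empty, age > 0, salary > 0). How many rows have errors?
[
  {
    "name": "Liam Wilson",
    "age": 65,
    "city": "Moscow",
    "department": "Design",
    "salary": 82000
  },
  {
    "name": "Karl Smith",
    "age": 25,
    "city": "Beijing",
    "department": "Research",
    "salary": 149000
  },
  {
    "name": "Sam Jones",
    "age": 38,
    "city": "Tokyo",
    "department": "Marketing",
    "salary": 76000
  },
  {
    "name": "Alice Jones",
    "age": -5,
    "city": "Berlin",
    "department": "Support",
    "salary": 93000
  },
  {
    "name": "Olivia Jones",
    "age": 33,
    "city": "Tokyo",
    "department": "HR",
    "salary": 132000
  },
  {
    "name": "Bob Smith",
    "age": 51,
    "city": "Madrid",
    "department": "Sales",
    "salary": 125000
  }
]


Validating 6 records:
Rules: name non-empty, age > 0, salary > 0

  Row 1 (Liam Wilson): OK
  Row 2 (Karl Smith): OK
  Row 3 (Sam Jones): OK
  Row 4 (Alice Jones): negative age: -5
  Row 5 (Olivia Jones): OK
  Row 6 (Bob Smith): OK

Total errors: 1

1 errors


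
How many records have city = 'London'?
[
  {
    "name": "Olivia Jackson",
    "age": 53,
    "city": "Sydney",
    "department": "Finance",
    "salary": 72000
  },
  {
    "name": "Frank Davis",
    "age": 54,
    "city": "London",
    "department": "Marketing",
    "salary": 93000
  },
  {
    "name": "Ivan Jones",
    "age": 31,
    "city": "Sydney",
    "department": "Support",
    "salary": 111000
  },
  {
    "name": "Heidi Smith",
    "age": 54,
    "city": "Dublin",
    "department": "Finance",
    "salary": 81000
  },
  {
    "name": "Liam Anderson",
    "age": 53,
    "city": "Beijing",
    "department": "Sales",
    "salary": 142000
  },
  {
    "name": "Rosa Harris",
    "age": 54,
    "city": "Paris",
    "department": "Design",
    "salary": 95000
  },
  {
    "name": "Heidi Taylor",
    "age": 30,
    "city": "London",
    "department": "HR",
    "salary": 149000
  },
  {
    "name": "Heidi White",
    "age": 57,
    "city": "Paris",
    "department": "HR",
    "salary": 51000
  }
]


Data: 8 records
Condition: city = 'London'

Checking each record:
  Olivia Jackson: Sydney
  Frank Davis: London MATCH
  Ivan Jones: Sydney
  Heidi Smith: Dublin
  Liam Anderson: Beijing
  Rosa Harris: Paris
  Heidi Taylor: London MATCH
  Heidi White: Paris

Count: 2

2


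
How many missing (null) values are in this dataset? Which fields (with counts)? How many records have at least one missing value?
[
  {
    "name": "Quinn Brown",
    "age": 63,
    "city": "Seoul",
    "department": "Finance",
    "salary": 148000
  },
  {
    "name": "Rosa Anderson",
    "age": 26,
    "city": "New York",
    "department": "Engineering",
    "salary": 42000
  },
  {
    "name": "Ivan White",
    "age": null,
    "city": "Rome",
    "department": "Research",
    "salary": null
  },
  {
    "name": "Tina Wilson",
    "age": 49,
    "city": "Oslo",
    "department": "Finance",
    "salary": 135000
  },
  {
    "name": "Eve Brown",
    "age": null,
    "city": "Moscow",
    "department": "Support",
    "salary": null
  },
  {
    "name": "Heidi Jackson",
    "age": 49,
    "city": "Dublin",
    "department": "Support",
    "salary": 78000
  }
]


Checking for missing (null) values in 6 records:

  Quinn Brown: complete
  Rosa Anderson: complete
  Ivan White: age, salary
  Tina Wilson: complete
  Eve Brown: age, salary
  Heidi Jackson: complete

Per field:
  name: 0 missing
  age: 2 missing
  city: 0 missing
  department: 0 missing
  salary: 2 missing

Total missing values: 4
Records with any missing: 2

4 missing values (age: 2, salary: 2); 2 incomplete records


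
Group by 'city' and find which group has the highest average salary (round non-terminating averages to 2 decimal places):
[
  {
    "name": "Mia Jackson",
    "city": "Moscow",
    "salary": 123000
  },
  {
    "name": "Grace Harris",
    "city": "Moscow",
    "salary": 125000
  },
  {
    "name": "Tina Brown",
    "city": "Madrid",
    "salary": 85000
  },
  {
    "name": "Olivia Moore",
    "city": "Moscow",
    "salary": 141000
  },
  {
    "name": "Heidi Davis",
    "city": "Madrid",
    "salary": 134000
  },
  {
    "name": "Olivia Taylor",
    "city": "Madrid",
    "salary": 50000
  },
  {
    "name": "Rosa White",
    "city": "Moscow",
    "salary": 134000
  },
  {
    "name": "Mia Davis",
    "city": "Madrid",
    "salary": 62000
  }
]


Group by: city

Groups:
  Madrid: 4 people, avg salary = 331000/4 = $82750
  Moscow: 4 people, avg salary = 523000/4 = $130750

Highest average salary: Moscow ($130750)

Moscow ($130750)


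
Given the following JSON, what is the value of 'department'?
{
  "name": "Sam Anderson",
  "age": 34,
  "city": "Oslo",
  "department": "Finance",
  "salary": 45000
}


Looking up field 'department'
Value: Finance

Finance


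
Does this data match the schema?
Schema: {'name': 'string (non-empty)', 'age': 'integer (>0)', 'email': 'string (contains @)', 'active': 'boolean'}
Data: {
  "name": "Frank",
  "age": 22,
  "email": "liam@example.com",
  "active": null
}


Validating each field against schema:
  name: OK (non-empty string)
  age: OK (positive integer)
  email: OK (string with @)
  active: FAIL (null is not a boolean)

Result: INVALID (1 error: active)

INVALID (1 error: active)


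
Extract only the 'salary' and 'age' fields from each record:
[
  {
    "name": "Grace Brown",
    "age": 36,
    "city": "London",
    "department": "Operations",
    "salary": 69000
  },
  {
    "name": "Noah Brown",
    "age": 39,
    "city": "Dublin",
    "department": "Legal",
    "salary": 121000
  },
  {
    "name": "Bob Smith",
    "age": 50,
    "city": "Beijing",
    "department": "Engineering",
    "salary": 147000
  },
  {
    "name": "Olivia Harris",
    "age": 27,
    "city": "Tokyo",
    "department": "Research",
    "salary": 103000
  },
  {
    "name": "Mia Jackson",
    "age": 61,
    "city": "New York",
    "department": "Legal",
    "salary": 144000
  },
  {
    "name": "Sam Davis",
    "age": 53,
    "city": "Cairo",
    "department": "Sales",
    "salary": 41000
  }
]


Original: 6 records with fields: name, age, city, department, salary
Keep: ['salary', 'age']
Drop: ['name', 'city', 'department']
Result: 6 records, 2 fields each

[
  {
    "salary": 69000,
    "age": 36
  },
  {
    "salary": 121000,
    "age": 39
  },
  {
    "salary": 147000,
    "age": 50
  },
  {
    "salary": 103000,
    "age": 27
  },
  {
    "salary": 144000,
    "age": 61
  },
  {
    "salary": 41000,
    "age": 53
  }
]


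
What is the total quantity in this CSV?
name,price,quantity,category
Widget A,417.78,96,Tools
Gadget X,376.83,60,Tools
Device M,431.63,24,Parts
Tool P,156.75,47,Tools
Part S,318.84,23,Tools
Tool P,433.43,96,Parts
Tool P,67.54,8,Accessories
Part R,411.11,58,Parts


Computing total quantity:
Values: [96, 60, 24, 47, 23, 96, 8, 58]
Sum = 412

412


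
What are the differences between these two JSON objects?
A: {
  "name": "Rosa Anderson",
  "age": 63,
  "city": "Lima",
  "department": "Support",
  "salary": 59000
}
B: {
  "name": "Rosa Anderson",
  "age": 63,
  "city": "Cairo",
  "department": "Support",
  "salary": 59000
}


Comparing each field (in key order):
  name: same
  age: same
  city: DIFFERENT
  department: same
  salary: same
Differences:
  city: Lima -> Cairo

1 field(s) changed

1 change: city


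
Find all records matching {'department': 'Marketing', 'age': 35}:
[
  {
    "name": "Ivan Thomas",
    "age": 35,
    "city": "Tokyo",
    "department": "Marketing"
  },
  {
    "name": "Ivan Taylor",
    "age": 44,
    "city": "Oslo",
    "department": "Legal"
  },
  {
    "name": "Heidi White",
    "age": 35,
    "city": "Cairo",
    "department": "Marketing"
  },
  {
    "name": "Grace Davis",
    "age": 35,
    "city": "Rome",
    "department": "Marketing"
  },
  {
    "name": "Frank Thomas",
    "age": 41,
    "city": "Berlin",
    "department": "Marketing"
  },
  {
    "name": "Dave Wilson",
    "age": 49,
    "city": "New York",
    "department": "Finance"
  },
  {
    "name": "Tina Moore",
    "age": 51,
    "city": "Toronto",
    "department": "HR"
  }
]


Search criteria: {'department': 'Marketing', 'age': 35}

Checking 7 records:
  Ivan Thomas: {department: Marketing, age: 35} <-- MATCH
  Ivan Taylor: {department: Legal, age: 44}
  Heidi White: {department: Marketing, age: 35} <-- MATCH
  Grace Davis: {department: Marketing, age: 35} <-- MATCH
  Frank Thomas: {department: Marketing, age: 41}
  Dave Wilson: {department: Finance, age: 49}
  Tina Moore: {department: HR, age: 51}

Matches: ["Ivan Thomas", "Heidi White", "Grace Davis"]

["Ivan Thomas", "Heidi White", "Grace Davis"]


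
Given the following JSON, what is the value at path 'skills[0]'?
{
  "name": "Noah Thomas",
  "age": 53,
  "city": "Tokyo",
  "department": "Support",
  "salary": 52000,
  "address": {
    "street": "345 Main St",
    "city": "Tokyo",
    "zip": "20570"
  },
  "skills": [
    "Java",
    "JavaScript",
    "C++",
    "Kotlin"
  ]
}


Query: skills[0]
Path: skills -> first element
Value: Java

Java


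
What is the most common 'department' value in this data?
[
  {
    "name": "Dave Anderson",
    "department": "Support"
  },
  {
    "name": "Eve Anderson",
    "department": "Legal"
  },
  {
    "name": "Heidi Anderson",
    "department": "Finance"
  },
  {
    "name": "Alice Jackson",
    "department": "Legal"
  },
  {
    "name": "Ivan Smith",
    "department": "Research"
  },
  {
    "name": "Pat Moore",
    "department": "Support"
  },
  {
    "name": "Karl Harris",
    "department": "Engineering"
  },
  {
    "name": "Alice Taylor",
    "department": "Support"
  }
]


Counting 'department' values across 8 records:

  Support: 3 ###
  Legal: 2 ##
  Finance: 1 #
  Research: 1 #
  Engineering: 1 #

Most common: Support (3 times)

Support (3 times)


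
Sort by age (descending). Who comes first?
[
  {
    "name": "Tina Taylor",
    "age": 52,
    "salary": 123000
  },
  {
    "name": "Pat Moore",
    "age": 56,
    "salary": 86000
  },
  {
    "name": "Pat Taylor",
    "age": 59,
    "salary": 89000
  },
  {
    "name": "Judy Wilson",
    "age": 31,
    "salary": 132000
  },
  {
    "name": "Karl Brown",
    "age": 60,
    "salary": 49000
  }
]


Sort by: age (descending)

Sorted order:
  1. Karl Brown (age = 60)
  2. Pat Taylor (age = 59)
  3. Pat Moore (age = 56)
  4. Tina Taylor (age = 52)
  5. Judy Wilson (age = 31)

First: Karl Brown

Karl Brown


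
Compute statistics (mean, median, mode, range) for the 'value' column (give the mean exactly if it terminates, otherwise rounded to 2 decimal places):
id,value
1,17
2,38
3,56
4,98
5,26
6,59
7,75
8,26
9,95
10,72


Data: [17, 38, 56, 98, 26, 59, 75, 26, 95, 72]
Count: 10
Sum: 562
Mean: 562/10 = 56.2
Sorted: [17, 26, 26, 38, 56, 59, 72, 75, 95, 98]
Median: 57.5
Mode: 26 (2 times)
Range: 98 - 17 = 81
Min: 17, Max: 98

mean=56.2, median=57.5, mode=26, range=81


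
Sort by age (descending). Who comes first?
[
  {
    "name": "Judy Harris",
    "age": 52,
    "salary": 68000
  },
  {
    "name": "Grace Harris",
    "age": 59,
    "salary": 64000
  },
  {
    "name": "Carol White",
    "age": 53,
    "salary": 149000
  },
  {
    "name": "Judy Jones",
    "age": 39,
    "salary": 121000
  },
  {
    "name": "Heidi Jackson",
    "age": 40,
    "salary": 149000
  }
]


Sort by: age (descending)

Sorted order:
  1. Grace Harris (age = 59)
  2. Carol White (age = 53)
  3. Judy Harris (age = 52)
  4. Heidi Jackson (age = 40)
  5. Judy Jones (age = 39)

First: Grace Harris

Grace Harris


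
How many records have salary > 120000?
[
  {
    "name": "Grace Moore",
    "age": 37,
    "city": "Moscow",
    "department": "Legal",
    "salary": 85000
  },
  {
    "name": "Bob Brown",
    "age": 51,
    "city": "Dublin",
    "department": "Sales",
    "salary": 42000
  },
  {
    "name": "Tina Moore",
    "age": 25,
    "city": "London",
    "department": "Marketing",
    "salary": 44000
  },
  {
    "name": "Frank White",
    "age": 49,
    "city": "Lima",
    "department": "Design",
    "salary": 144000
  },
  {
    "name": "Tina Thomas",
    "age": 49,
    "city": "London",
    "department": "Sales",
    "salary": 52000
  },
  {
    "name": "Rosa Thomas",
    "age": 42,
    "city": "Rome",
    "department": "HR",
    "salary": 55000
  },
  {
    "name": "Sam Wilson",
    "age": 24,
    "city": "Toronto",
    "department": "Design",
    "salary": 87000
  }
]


Data: 7 records
Condition: salary > 120000

Checking each record:
  Grace Moore: 85000
  Bob Brown: 42000
  Tina Moore: 44000
  Frank White: 144000 MATCH
  Tina Thomas: 52000
  Rosa Thomas: 55000
  Sam Wilson: 87000

Count: 1

1


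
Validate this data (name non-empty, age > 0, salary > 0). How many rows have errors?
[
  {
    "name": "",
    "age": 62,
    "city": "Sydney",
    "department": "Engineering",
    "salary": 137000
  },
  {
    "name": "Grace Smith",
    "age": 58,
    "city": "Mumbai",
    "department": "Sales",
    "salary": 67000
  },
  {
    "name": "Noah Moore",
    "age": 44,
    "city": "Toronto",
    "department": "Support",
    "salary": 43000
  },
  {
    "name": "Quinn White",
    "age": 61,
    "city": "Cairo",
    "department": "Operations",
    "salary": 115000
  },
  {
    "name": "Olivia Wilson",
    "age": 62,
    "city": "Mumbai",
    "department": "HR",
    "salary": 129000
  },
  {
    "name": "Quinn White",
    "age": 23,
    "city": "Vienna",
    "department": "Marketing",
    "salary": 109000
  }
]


Validating 6 records:
Rules: name non-empty, age > 0, salary > 0

  Row 1 (???): empty name
  Row 2 (Grace Smith): OK
  Row 3 (Noah Moore): OK
  Row 4 (Quinn White): OK
  Row 5 (Olivia Wilson): OK
  Row 6 (Quinn White): OK

Total errors: 1

1 errors


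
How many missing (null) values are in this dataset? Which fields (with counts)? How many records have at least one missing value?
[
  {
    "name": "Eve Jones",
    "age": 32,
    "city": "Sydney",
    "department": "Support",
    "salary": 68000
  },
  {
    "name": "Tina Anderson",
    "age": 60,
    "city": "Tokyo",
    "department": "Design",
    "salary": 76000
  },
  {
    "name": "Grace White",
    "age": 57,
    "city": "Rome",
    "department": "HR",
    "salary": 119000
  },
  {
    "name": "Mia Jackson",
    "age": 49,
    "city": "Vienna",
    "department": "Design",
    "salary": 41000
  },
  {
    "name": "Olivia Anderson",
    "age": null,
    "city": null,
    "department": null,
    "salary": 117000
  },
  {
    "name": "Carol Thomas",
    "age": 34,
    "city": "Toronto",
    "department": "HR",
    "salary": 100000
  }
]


Checking for missing (null) values in 6 records:

  Eve Jones: complete
  Tina Anderson: complete
  Grace White: complete
  Mia Jackson: complete
  Olivia Anderson: age, city, department
  Carol Thomas: complete

Per field:
  name: 0 missing
  age: 1 missing
  city: 1 missing
  department: 1 missing
  salary: 0 missing

Total missing values: 3
Records with any missing: 1

3 missing values (age: 1, city: 1, department: 1); 1 incomplete records


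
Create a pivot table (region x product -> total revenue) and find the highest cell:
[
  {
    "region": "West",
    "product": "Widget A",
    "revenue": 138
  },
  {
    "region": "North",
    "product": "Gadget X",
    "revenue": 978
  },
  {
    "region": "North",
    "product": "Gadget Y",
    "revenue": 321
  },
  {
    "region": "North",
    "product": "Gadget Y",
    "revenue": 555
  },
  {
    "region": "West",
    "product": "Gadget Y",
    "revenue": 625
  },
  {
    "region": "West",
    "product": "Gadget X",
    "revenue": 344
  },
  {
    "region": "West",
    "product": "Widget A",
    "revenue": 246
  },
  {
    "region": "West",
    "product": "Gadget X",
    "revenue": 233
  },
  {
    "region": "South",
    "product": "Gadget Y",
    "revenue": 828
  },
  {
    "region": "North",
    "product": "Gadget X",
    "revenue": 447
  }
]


Pivot: region (rows) x product (columns) -> total revenue

     Gadget X      Gadget Y      Widget A    
North         1425           876             0  
South            0           828             0  
West           577           625           384  

Highest: North / Gadget X = $1425

North / Gadget X = $1425


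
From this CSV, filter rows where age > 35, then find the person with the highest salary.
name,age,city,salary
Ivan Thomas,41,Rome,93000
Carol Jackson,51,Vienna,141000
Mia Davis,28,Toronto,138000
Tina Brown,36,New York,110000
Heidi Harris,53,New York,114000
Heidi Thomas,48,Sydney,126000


Filter: age > 35
Sort by: salary (descending)

Filtered records (5):
  Carol Jackson, age 51, salary $141000
  Heidi Thomas, age 48, salary $126000
  Heidi Harris, age 53, salary $114000
  Tina Brown, age 36, salary $110000
  Ivan Thomas, age 41, salary $93000

Highest salary: Carol Jackson ($141000)

Carol Jackson


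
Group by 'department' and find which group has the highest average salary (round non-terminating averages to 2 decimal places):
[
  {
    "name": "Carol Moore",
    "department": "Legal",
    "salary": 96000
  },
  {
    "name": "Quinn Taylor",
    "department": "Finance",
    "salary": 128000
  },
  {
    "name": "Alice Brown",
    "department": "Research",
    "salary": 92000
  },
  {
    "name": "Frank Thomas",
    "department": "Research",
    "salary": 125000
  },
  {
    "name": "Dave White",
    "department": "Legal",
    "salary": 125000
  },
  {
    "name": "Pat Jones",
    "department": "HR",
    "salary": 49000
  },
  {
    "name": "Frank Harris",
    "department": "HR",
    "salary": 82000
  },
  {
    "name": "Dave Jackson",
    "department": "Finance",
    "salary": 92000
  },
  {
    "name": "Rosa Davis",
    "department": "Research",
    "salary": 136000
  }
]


Group by: department

Groups:
  Finance: 2 people, avg salary = 220000/2 = $110000
  HR: 2 people, avg salary = 131000/2 = $65500
  Legal: 2 people, avg salary = 221000/2 = $110500
  Research: 3 people, avg salary = 353000/3 ≈ $117666.67

Highest average salary: Research (≈$117666.67)

Research (≈$117666.67)


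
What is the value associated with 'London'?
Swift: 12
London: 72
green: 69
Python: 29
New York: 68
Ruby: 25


Looking up key 'London'
Value: 72

72


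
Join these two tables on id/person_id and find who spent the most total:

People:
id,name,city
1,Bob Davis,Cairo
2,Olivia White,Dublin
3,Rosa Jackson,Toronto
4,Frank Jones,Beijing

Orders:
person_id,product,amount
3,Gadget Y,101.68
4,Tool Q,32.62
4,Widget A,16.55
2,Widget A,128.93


Join on: people.id = orders.person_id

Joined rows:
  Rosa Jackson (Toronto) bought Gadget Y for $101.68
  Frank Jones (Beijing) bought Tool Q for $32.62
  Frank Jones (Beijing) bought Widget A for $16.55
  Olivia White (Dublin) bought Widget A for $128.93

Total per person:
  Olivia White: $128.93
  Rosa Jackson: $101.68
  Frank Jones: $49.17

Top spender: Olivia White ($128.93)

Olivia White ($128.93)


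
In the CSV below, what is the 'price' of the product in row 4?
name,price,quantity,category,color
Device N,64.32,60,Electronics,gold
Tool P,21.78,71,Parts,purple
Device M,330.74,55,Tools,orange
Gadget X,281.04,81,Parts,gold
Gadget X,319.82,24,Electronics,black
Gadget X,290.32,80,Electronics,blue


Query: Row 4 ('Gadget X'), column 'price'
Value: 281.04

281.04


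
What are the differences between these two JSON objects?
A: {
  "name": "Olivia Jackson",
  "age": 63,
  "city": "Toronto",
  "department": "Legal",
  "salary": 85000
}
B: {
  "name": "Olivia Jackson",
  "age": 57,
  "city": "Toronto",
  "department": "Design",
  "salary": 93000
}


Comparing each field (in key order):
  name: same
  age: DIFFERENT
  city: same
  department: DIFFERENT
  salary: DIFFERENT
Differences:
  age: 63 -> 57
  department: Legal -> Design
  salary: 85000 -> 93000

3 field(s) changed

3 changes: age, department, salary


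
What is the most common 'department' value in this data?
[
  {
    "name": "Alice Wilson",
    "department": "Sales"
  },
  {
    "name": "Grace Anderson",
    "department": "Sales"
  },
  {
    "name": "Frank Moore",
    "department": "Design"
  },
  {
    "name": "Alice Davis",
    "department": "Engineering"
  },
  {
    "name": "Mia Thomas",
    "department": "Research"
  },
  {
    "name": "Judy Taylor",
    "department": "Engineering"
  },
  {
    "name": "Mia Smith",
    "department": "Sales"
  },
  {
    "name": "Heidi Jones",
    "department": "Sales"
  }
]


Counting 'department' values across 8 records:

  Sales: 4 ####
  Engineering: 2 ##
  Design: 1 #
  Research: 1 #

Most common: Sales (4 times)

Sales (4 times)


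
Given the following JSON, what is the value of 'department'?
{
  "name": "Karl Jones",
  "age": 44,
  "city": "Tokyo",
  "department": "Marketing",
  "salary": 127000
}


Looking up field 'department'
Value: Marketing

Marketing


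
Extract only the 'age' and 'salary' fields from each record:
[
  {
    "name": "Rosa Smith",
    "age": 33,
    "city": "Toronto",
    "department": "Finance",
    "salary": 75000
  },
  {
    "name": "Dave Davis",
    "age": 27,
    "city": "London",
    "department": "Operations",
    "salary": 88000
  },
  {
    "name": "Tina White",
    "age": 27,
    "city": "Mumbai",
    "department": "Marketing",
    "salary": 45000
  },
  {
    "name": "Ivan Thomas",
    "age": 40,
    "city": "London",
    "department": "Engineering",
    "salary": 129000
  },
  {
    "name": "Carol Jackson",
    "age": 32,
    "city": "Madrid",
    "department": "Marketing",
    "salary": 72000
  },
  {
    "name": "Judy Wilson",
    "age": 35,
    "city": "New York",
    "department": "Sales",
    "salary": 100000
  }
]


Original: 6 records with fields: name, age, city, department, salary
Keep: ['age', 'salary']
Drop: ['name', 'city', 'department']
Result: 6 records, 2 fields each

[
  {
    "age": 33,
    "salary": 75000
  },
  {
    "age": 27,
    "salary": 88000
  },
  {
    "age": 27,
    "salary": 45000
  },
  {
    "age": 40,
    "salary": 129000
  },
  {
    "age": 32,
    "salary": 72000
  },
  {
    "age": 35,
    "salary": 100000
  }
]


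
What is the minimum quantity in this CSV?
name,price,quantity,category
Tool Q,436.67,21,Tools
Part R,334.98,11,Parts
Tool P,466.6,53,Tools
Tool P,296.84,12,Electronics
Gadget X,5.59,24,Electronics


Computing minimum quantity:
Values: [21, 11, 53, 12, 24]
Min = 11

11


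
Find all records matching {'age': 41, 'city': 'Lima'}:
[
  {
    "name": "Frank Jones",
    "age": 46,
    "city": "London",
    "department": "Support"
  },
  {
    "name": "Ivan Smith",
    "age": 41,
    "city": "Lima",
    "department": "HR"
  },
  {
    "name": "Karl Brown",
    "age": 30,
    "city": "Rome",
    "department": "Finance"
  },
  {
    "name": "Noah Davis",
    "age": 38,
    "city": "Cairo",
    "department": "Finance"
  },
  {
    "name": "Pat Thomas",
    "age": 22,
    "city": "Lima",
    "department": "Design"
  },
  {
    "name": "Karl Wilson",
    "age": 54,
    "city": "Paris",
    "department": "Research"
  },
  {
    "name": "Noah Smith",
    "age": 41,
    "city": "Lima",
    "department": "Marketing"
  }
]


Search criteria: {'age': 41, 'city': 'Lima'}

Checking 7 records:
  Frank Jones: {age: 46, city: London}
  Ivan Smith: {age: 41, city: Lima} <-- MATCH
  Karl Brown: {age: 30, city: Rome}
  Noah Davis: {age: 38, city: Cairo}
  Pat Thomas: {age: 22, city: Lima}
  Karl Wilson: {age: 54, city: Paris}
  Noah Smith: {age: 41, city: Lima} <-- MATCH

Matches: ["Ivan Smith", "Noah Smith"]

["Ivan Smith", "Noah Smith"]


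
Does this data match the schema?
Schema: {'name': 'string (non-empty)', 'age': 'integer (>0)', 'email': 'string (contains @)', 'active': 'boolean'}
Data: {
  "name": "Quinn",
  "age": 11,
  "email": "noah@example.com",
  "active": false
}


Validating each field against schema:
  name: OK (non-empty string)
  age: OK (positive integer)
  email: OK (string with @)
  active: OK (boolean)

Result: VALID

VALID


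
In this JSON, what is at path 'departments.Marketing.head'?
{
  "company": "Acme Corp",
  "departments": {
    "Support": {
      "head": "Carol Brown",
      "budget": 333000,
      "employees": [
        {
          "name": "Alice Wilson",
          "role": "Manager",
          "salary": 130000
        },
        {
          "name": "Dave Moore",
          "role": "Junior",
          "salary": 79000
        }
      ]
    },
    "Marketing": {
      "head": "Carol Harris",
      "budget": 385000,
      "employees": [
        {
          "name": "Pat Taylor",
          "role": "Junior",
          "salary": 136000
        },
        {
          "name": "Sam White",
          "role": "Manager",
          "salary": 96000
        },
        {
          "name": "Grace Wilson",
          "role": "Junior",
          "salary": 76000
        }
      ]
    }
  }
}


Path: departments.Marketing.head

Navigate:
  -> departments
  -> Marketing
  -> head = 'Carol Harris'

Carol Harris


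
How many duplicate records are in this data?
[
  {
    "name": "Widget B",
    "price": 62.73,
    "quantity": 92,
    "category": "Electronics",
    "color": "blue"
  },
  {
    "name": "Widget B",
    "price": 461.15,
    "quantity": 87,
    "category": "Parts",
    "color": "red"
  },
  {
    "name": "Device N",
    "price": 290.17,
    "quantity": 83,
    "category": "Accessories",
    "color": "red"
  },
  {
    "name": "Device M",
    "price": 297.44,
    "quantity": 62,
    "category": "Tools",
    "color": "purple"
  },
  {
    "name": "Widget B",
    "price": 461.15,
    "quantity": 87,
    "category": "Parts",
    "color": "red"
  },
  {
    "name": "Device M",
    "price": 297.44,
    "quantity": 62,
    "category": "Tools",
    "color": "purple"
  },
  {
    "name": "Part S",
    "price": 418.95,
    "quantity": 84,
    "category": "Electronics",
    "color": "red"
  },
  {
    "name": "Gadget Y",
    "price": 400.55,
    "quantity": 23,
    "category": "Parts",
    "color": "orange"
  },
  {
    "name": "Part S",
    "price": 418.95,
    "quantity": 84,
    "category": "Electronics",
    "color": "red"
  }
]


Checking 9 records for duplicates:

  Row 1: Widget B ($62.73, qty 92)
  Row 2: Widget B ($461.15, qty 87)
  Row 3: Device N ($290.17, qty 83)
  Row 4: Device M ($297.44, qty 62)
  Row 5: Widget B ($461.15, qty 87) <-- DUPLICATE
  Row 6: Device M ($297.44, qty 62) <-- DUPLICATE
  Row 7: Part S ($418.95, qty 84)
  Row 8: Gadget Y ($400.55, qty 23)
  Row 9: Part S ($418.95, qty 84) <-- DUPLICATE

Duplicates found: 3
Unique records: 6

3 duplicates, 6 unique


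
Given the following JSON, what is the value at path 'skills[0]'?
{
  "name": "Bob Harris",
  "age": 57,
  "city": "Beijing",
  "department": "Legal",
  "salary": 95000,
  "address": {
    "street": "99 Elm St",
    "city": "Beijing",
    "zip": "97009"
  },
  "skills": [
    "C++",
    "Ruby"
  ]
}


Query: skills[0]
Path: skills -> first element
Value: C++

C++


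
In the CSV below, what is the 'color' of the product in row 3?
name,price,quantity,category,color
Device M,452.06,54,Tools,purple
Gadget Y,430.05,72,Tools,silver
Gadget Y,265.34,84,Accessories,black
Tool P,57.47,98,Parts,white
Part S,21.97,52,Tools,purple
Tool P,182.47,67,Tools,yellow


Query: Row 3 ('Gadget Y'), column 'color'
Value: black

black


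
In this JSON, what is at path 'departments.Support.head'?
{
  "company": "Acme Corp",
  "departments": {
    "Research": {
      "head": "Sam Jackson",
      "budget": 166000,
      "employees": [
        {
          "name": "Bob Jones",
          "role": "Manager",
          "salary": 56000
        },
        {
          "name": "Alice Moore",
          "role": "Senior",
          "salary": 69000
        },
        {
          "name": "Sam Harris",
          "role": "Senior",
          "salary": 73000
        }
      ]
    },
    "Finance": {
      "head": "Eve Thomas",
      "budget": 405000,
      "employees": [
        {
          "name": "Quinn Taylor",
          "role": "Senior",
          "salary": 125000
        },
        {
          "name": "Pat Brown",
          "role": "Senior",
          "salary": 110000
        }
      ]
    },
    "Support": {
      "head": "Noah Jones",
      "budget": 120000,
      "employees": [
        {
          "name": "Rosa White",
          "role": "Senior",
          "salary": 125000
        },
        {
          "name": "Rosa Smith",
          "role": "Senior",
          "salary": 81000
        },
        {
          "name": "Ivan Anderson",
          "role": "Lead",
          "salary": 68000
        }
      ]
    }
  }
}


Path: departments.Support.head

Navigate:
  -> departments
  -> Support
  -> head = 'Noah Jones'

Noah Jones


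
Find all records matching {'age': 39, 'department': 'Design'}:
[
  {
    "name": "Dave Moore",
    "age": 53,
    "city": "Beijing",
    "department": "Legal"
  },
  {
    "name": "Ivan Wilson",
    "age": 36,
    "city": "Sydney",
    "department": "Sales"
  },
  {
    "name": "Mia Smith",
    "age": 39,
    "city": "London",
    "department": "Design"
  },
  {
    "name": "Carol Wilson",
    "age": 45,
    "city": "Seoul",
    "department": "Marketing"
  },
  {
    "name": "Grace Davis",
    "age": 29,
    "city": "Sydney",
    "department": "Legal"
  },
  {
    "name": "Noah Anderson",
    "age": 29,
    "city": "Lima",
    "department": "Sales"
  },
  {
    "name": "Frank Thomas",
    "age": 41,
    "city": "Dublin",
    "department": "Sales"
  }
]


Search criteria: {'age': 39, 'department': 'Design'}

Checking 7 records:
  Dave Moore: {age: 53, department: Legal}
  Ivan Wilson: {age: 36, department: Sales}
  Mia Smith: {age: 39, department: Design} <-- MATCH
  Carol Wilson: {age: 45, department: Marketing}
  Grace Davis: {age: 29, department: Legal}
  Noah Anderson: {age: 29, department: Sales}
  Frank Thomas: {age: 41, department: Sales}

Matches: ["Mia Smith"]

["Mia Smith"]


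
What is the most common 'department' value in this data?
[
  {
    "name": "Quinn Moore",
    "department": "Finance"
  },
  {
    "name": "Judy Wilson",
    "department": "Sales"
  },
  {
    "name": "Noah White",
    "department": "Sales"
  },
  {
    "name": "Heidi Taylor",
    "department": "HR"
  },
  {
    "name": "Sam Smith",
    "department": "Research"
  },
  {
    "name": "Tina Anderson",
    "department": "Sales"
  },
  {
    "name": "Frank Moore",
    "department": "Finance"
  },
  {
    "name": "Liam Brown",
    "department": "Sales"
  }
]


Counting 'department' values across 8 records:

  Sales: 4 ####
  Finance: 2 ##
  HR: 1 #
  Research: 1 #

Most common: Sales (4 times)

Sales (4 times)


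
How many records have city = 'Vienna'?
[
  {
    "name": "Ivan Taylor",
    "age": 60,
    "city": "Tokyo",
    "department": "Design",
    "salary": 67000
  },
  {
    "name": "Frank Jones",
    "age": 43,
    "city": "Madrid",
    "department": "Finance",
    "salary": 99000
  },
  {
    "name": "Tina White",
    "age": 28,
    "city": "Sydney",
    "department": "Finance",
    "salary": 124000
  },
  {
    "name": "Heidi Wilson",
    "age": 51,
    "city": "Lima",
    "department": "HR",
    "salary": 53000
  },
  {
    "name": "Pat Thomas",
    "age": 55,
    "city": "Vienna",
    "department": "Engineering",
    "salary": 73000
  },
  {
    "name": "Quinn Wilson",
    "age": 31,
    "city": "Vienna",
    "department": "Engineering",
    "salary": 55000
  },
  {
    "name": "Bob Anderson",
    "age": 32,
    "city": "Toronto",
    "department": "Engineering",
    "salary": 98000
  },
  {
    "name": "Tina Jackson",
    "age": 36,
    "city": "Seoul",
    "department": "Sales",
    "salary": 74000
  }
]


Data: 8 records
Condition: city = 'Vienna'

Checking each record:
  Ivan Taylor: Tokyo
  Frank Jones: Madrid
  Tina White: Sydney
  Heidi Wilson: Lima
  Pat Thomas: Vienna MATCH
  Quinn Wilson: Vienna MATCH
  Bob Anderson: Toronto
  Tina Jackson: Seoul

Count: 2

2


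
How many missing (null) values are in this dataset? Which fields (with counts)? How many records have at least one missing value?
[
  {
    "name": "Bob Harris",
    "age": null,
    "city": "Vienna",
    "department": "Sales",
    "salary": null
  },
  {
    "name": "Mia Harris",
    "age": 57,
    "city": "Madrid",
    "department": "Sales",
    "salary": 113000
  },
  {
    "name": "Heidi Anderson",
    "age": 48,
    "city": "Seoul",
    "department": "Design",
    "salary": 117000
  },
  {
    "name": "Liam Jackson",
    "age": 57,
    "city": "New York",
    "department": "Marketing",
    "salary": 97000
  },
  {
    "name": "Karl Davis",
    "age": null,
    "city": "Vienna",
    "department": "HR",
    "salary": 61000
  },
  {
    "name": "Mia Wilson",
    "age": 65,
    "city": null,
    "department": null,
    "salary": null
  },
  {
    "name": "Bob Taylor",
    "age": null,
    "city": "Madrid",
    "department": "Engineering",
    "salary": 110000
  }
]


Checking for missing (null) values in 7 records:

  Bob Harris: age, salary
  Mia Harris: complete
  Heidi Anderson: complete
  Liam Jackson: complete
  Karl Davis: age
  Mia Wilson: city, department, salary
  Bob Taylor: age

Per field:
  name: 0 missing
  age: 3 missing
  city: 1 missing
  department: 1 missing
  salary: 2 missing

Total missing values: 7
Records with any missing: 4

7 missing values (age: 3, city: 1, department: 1, salary: 2); 4 incomplete records


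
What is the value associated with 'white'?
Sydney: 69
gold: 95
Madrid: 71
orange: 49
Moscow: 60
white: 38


Looking up key 'white'
Value: 38

38


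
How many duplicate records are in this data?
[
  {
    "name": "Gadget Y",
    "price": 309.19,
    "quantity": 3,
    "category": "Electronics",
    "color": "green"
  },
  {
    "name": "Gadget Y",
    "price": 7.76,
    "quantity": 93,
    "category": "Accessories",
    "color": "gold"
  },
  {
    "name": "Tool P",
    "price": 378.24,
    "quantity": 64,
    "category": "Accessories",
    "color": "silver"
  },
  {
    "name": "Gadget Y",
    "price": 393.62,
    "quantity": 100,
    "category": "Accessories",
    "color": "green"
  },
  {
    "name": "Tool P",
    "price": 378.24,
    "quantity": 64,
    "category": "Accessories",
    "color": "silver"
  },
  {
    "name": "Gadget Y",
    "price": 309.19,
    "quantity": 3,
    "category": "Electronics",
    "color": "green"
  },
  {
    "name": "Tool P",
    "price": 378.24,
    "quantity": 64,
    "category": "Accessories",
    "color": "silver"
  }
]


Checking 7 records for duplicates:

  Row 1: Gadget Y ($309.19, qty 3)
  Row 2: Gadget Y ($7.76, qty 93)
  Row 3: Tool P ($378.24, qty 64)
  Row 4: Gadget Y ($393.62, qty 100)
  Row 5: Tool P ($378.24, qty 64) <-- DUPLICATE
  Row 6: Gadget Y ($309.19, qty 3) <-- DUPLICATE
  Row 7: Tool P ($378.24, qty 64) <-- DUPLICATE

Duplicates found: 3
Unique records: 4

3 duplicates, 4 unique


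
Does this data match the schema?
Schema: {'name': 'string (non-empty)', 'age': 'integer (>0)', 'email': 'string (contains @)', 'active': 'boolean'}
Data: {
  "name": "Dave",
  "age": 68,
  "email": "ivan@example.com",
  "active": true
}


Validating each field against schema:
  name: OK (non-empty string)
  age: OK (positive integer)
  email: OK (string with @)
  active: OK (boolean)

Result: VALID

VALID
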